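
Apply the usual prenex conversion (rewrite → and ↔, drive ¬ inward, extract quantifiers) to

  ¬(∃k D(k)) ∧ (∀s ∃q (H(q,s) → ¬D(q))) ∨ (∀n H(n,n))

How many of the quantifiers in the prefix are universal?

3

Eliminate → and ↔ using ¬ and ∨.
  ¬(∃k D(k)) ∧ (∀s ∃q (¬H(q,s) ∨ ¬D(q))) ∨ (∀n H(n,n))
Drive negations inward (¬∀x A ≡ ∃x ¬A, ¬∃x A ≡ ∀x ¬A, De Morgan for ∧/∨):
  (∀k ¬D(k)) ∧ (∀s ∃q (¬H(q,s) ∨ ¬D(q))) ∨ (∀n H(n,n))
All bound variables are already distinct, so no renaming is needed.
Finally move all quantifiers to the prefix:
  ∀k ∀s ∃q ∀n (¬D(k) ∧ (¬H(q,s) ∨ ¬D(q)) ∨ H(n,n))
The prefix is ∀k ∀s ∃q ∀n: 3 universal, 1 existential.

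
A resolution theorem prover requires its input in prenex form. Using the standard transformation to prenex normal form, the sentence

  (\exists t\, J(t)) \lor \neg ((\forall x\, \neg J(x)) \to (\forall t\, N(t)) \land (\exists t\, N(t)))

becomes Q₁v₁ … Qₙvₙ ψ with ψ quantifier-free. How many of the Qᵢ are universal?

Rewrite implications/biconditionals: A → B as ¬A ∨ B.
  (\exists t\, J(t)) \lor \neg (\neg (\forall x\, \neg J(x)) \lor (\forall t\, N(t)) \land (\exists t\, N(t)))
Move each ¬ inward, flipping quantifiers it crosses:
  (\exists t\, J(t)) \lor (\forall x\, \neg J(x)) \land ((\exists t\, \neg N(t)) \lor (\forall t\, \neg N(t)))
Rename bound variables to avoid capture: t↦p, t↦q.
  (\exists t\, J(t)) \lor (\forall x\, \neg J(x)) \land ((\exists p\, \neg N(p)) \lor (\forall q\, \neg N(q)))
Extract every quantifier outward, since the variables are now distinct and don't occur free across branches:
  \exists t\, \forall x\, \exists p\, \forall q\, (J(t) \lor \neg J(x) \land (\neg N(p) \lor \neg N(q)))
The prefix is \exists t \forall x \exists p \forall q: 2 universal, 2 existential.

2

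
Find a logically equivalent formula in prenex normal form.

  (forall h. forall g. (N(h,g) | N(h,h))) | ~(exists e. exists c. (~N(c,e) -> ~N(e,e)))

First replace A → B with ¬A ∨ B.
  (forall h. forall g. (N(h,g) | N(h,h))) | ~(exists e. exists c. (~~N(c,e) | ~N(e,e)))
Push ¬ through the quantifiers and connectives to reach negation normal form:
  (forall h. forall g. (N(h,g) | N(h,h))) | (forall e. forall c. (~N(c,e) & N(e,e)))
All bound variables are already distinct, so no renaming is needed.
Pull the quantifiers to the front (each side's bound variable is not free in the other side):
  forall h. forall g. forall e. forall c. (N(h,g) | N(h,h) | ~N(c,e) & N(e,e))

forall h. forall g. forall e. forall c. (N(h,g) | N(h,h) | ~N(c,e) & N(e,e))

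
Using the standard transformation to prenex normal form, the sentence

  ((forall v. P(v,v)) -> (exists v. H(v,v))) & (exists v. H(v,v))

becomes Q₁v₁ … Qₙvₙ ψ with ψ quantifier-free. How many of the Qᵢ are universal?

Eliminate → and ↔ using ¬ and ∨.
  (~(forall v. P(v,v)) | (exists v. H(v,v))) & (exists v. H(v,v))
Push ¬ through the quantifiers and connectives to reach negation normal form:
  ((exists v. ~P(v,v)) | (exists v. H(v,v))) & (exists v. H(v,v))
Give each quantifier a distinct variable: v↦y1, v↦u.
  ((exists v. ~P(v,v)) | (exists y1. H(y1,y1))) & (exists u. H(u,u))
Finally move all quantifiers to the prefix:
  exists v. exists y1. exists u. ((~P(v,v) | H(y1,y1)) & H(u,u))
The prefix is exists v exists y1 exists u: 0 universal, 3 existential.

0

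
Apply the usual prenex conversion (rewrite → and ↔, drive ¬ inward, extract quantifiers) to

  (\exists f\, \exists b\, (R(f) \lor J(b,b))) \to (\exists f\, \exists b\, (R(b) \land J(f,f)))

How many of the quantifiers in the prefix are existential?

Rewrite implications/biconditionals: A → B as ¬A ∨ B.
  \neg (\exists f\, \exists b\, (R(f) \lor J(b,b))) \lor (\exists f\, \exists b\, (R(b) \land J(f,f)))
Drive negations inward (¬∀x A ≡ ∃x ¬A, ¬∃x A ≡ ∀x ¬A, De Morgan for ∧/∨):
  (\forall f\, \forall b\, (\neg R(f) \land \neg J(b,b))) \lor (\exists f\, \exists b\, (R(b) \land J(f,f)))
Rename bound variables to avoid capture: f↦z1, b↦q.
  (\forall f\, \forall b\, (\neg R(f) \land \neg J(b,b))) \lor (\exists z1\, \exists q\, (R(q) \land J(z1,z1)))
Finally move all quantifiers to the prefix:
  \forall f\, \forall b\, \exists z1\, \exists q\, (\neg R(f) \land \neg J(b,b) \lor R(q) \land J(z1,z1))
The prefix is \forall f \forall b \exists z1 \exists q: 2 universal, 2 existential.

2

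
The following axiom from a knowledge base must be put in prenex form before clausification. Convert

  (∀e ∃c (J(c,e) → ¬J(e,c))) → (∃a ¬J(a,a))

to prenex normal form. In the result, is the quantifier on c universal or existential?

Eliminate → and ↔ using ¬ and ∨.
  ¬(∀e ∃c (¬J(c,e) ∨ ¬J(e,c))) ∨ (∃a ¬J(a,a))
Push ¬ through the quantifiers and connectives to reach negation normal form:
  (∃e ∀c (J(c,e) ∧ J(e,c))) ∨ (∃a ¬J(a,a))
Finally move all quantifiers to the prefix:
  ∃e ∀c ∃a (J(c,e) ∧ J(e,c) ∨ ¬J(a,a))
The quantifier ∃c sits under an odd number of negations (counting the antecedent side of each →), so it flips to ∀c.

universal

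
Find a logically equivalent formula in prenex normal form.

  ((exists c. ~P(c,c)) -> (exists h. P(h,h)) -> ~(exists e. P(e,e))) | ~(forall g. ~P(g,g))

Rewrite implications/biconditionals: A → B as ¬A ∨ B.
  ~(exists c. ~P(c,c)) | ~(exists h. P(h,h)) | ~(exists e. P(e,e)) | ~(forall g. ~P(g,g))
Push ¬ through the quantifiers and connectives to reach negation normal form:
  (forall c. P(c,c)) | (forall h. ~P(h,h)) | (forall e. ~P(e,e)) | (exists g. P(g,g))
Pull the quantifiers to the front (each side's bound variable is not free in the other side):
  forall c. forall h. forall e. exists g. (P(c,c) | ~P(h,h) | ~P(e,e) | P(g,g))

forall c. forall h. forall e. exists g. (P(c,c) | ~P(h,h) | ~P(e,e) | P(g,g))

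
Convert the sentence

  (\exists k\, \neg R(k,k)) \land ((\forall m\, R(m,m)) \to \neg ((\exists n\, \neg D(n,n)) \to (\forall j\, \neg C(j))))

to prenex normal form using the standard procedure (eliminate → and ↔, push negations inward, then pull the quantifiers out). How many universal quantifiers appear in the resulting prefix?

0

Rewrite implications/biconditionals: A → B as ¬A ∨ B.
  (\exists k\, \neg R(k,k)) \land (\neg (\forall m\, R(m,m)) \lor \neg (\neg (\exists n\, \neg D(n,n)) \lor (\forall j\, \neg C(j))))
Move each ¬ inward, flipping quantifiers it crosses:
  (\exists k\, \neg R(k,k)) \land ((\exists m\, \neg R(m,m)) \lor (\exists n\, \neg D(n,n)) \land (\exists j\, C(j)))
All bound variables are already distinct, so no renaming is needed.
Finally move all quantifiers to the prefix:
  \exists k\, \exists m\, \exists n\, \exists j\, (\neg R(k,k) \land (\neg R(m,m) \lor \neg D(n,n) \land C(j)))
The prefix is \exists k \exists m \exists n \exists j: 0 universal, 4 existential.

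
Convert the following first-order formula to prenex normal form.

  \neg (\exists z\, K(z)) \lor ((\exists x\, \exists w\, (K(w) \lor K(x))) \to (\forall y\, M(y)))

\forall z\, \forall x\, \forall w\, \forall y\, (\neg K(z) \lor \neg K(w) \land \neg K(x) \lor M(y))

Rewrite implications/biconditionals: A → B as ¬A ∨ B.
  \neg (\exists z\, K(z)) \lor \neg (\exists x\, \exists w\, (K(w) \lor K(x))) \lor (\forall y\, M(y))
Move each ¬ inward, flipping quantifiers it crosses:
  (\forall z\, \neg K(z)) \lor (\forall x\, \forall w\, (\neg K(w) \land \neg K(x))) \lor (\forall y\, M(y))
All bound variables are already distinct, so no renaming is needed.
Finally move all quantifiers to the prefix:
  \forall z\, \forall x\, \forall w\, \forall y\, (\neg K(z) \lor \neg K(w) \land \neg K(x) \lor M(y))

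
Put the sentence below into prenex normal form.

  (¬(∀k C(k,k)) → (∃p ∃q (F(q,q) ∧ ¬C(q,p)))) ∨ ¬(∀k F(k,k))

First replace A → B with ¬A ∨ B.
  ¬¬(∀k C(k,k)) ∨ (∃p ∃q (F(q,q) ∧ ¬C(q,p))) ∨ ¬(∀k F(k,k))
Drive negations inward (¬∀x A ≡ ∃x ¬A, ¬∃x A ≡ ∀x ¬A, De Morgan for ∧/∨):
  (∀k C(k,k)) ∨ (∃p ∃q (F(q,q) ∧ ¬C(q,p))) ∨ (∃k ¬F(k,k))
Rename bound variables to avoid capture: k↦z.
  (∀k C(k,k)) ∨ (∃p ∃q (F(q,q) ∧ ¬C(q,p))) ∨ (∃z ¬F(z,z))
Extract every quantifier outward, since the variables are now distinct and don't occur free across branches:
  ∀k ∃p ∃q ∃z (C(k,k) ∨ F(q,q) ∧ ¬C(q,p) ∨ ¬F(z,z))

∀k ∃p ∃q ∃z (C(k,k) ∨ F(q,q) ∧ ¬C(q,p) ∨ ¬F(z,z))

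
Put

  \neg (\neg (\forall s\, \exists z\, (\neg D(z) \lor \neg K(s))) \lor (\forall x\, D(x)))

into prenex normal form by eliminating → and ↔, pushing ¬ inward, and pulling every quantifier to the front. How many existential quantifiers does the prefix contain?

2

Push ¬ through the quantifiers and connectives to reach negation normal form:
  (\forall s\, \exists z\, (\neg D(z) \lor \neg K(s))) \land (\exists x\, \neg D(x))
All bound variables are already distinct, so no renaming is needed.
Extract every quantifier outward, since the variables are now distinct and don't occur free across branches:
  \forall s\, \exists z\, \exists x\, ((\neg D(z) \lor \neg K(s)) \land \neg D(x))
The prefix is \forall s \exists z \exists x: 1 universal, 2 existential.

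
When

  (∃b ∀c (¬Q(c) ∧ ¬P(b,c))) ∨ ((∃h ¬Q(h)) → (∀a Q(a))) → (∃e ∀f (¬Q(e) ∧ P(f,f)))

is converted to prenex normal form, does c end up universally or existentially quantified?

Eliminate → and ↔ using ¬ and ∨.
  ¬((∃b ∀c (¬Q(c) ∧ ¬P(b,c))) ∨ ¬(∃h ¬Q(h)) ∨ (∀a Q(a))) ∨ (∃e ∀f (¬Q(e) ∧ P(f,f)))
Move each ¬ inward, flipping quantifiers it crosses:
  (∀b ∃c (Q(c) ∨ P(b,c))) ∧ (∃h ¬Q(h)) ∧ (∃a ¬Q(a)) ∨ (∃e ∀f (¬Q(e) ∧ P(f,f)))
All bound variables are already distinct, so no renaming is needed.
Finally move all quantifiers to the prefix:
  ∀b ∃c ∃h ∃a ∃e ∀f ((Q(c) ∨ P(b,c)) ∧ ¬Q(h) ∧ ¬Q(a) ∨ ¬Q(e) ∧ P(f,f))
The quantifier ∀c sits under an odd number of negations (counting the antecedent side of each →), so it flips to ∃c.

existential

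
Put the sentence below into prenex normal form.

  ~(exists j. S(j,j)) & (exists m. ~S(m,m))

Push ¬ through the quantifiers and connectives to reach negation normal form:
  (forall j. ~S(j,j)) & (exists m. ~S(m,m))
All bound variables are already distinct, so no renaming is needed.
Extract every quantifier outward, since the variables are now distinct and don't occur free across branches:
  forall j. exists m. (~S(j,j) & ~S(m,m))

forall j. exists m. (~S(j,j) & ~S(m,m))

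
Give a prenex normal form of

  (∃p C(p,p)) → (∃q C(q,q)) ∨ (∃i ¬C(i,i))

First replace A → B with ¬A ∨ B.
  ¬(∃p C(p,p)) ∨ (∃q C(q,q)) ∨ (∃i ¬C(i,i))
Drive negations inward (¬∀x A ≡ ∃x ¬A, ¬∃x A ≡ ∀x ¬A, De Morgan for ∧/∨):
  (∀p ¬C(p,p)) ∨ (∃q C(q,q)) ∨ (∃i ¬C(i,i))
Pull the quantifiers to the front (each side's bound variable is not free in the other side):
  ∀p ∃q ∃i (¬C(p,p) ∨ C(q,q) ∨ ¬C(i,i))

∀p ∃q ∃i (¬C(p,p) ∨ C(q,q) ∨ ¬C(i,i))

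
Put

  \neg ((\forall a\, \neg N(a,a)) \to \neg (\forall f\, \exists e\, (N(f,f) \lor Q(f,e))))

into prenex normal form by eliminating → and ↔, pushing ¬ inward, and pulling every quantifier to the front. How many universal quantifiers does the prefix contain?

2

Rewrite implications/biconditionals: A → B as ¬A ∨ B.
  \neg (\neg (\forall a\, \neg N(a,a)) \lor \neg (\forall f\, \exists e\, (N(f,f) \lor Q(f,e))))
Push ¬ through the quantifiers and connectives to reach negation normal form:
  (\forall a\, \neg N(a,a)) \land (\forall f\, \exists e\, (N(f,f) \lor Q(f,e)))
All bound variables are already distinct, so no renaming is needed.
Pull the quantifiers to the front (each side's bound variable is not free in the other side):
  \forall a\, \forall f\, \exists e\, (\neg N(a,a) \land (N(f,f) \lor Q(f,e)))
The prefix is \forall a \forall f \exists e: 2 universal, 1 existential.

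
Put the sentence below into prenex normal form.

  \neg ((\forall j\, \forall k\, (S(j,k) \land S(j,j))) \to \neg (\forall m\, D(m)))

\forall j\, \forall k\, \forall m\, (S(j,k) \land S(j,j) \land D(m))

Rewrite implications/biconditionals: A → B as ¬A ∨ B.
  \neg (\neg (\forall j\, \forall k\, (S(j,k) \land S(j,j))) \lor \neg (\forall m\, D(m)))
Drive negations inward (¬∀x A ≡ ∃x ¬A, ¬∃x A ≡ ∀x ¬A, De Morgan for ∧/∨):
  (\forall j\, \forall k\, (S(j,k) \land S(j,j))) \land (\forall m\, D(m))
All bound variables are already distinct, so no renaming is needed.
Extract every quantifier outward, since the variables are now distinct and don't occur free across branches:
  \forall j\, \forall k\, \forall m\, (S(j,k) \land S(j,j) \land D(m))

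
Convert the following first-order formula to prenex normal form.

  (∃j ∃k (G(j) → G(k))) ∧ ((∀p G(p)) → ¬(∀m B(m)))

First replace A → B with ¬A ∨ B.
  (∃j ∃k (¬G(j) ∨ G(k))) ∧ (¬(∀p G(p)) ∨ ¬(∀m B(m)))
Move each ¬ inward, flipping quantifiers it crosses:
  (∃j ∃k (¬G(j) ∨ G(k))) ∧ ((∃p ¬G(p)) ∨ (∃m ¬B(m)))
Finally move all quantifiers to the prefix:
  ∃j ∃k ∃p ∃m ((¬G(j) ∨ G(k)) ∧ (¬G(p) ∨ ¬B(m)))

∃j ∃k ∃p ∃m ((¬G(j) ∨ G(k)) ∧ (¬G(p) ∨ ¬B(m)))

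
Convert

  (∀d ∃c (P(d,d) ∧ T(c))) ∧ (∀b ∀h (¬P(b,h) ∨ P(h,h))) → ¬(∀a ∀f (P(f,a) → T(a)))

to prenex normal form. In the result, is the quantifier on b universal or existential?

existential

First replace A → B with ¬A ∨ B.
  ¬((∀d ∃c (P(d,d) ∧ T(c))) ∧ (∀b ∀h (¬P(b,h) ∨ P(h,h)))) ∨ ¬(∀a ∀f (¬P(f,a) ∨ T(a)))
Push ¬ through the quantifiers and connectives to reach negation normal form:
  (∃d ∀c (¬P(d,d) ∨ ¬T(c))) ∨ (∃b ∃h (P(b,h) ∧ ¬P(h,h))) ∨ (∃a ∃f (P(f,a) ∧ ¬T(a)))
Extract every quantifier outward, since the variables are now distinct and don't occur free across branches:
  ∃d ∀c ∃b ∃h ∃a ∃f (¬P(d,d) ∨ ¬T(c) ∨ P(b,h) ∧ ¬P(h,h) ∨ P(f,a) ∧ ¬T(a))
The quantifier ∀b sits under an odd number of negations (counting the antecedent side of each →), so it flips to ∃b.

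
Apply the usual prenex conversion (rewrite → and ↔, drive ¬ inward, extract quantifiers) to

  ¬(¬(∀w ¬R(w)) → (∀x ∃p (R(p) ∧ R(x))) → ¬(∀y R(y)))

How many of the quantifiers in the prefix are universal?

2

First replace A → B with ¬A ∨ B.
  ¬(¬¬(∀w ¬R(w)) ∨ ¬(∀x ∃p (R(p) ∧ R(x))) ∨ ¬(∀y R(y)))
Move each ¬ inward, flipping quantifiers it crosses:
  (∃w R(w)) ∧ (∀x ∃p (R(p) ∧ R(x))) ∧ (∀y R(y))
Extract every quantifier outward, since the variables are now distinct and don't occur free across branches:
  ∃w ∀x ∃p ∀y (R(w) ∧ R(p) ∧ R(x) ∧ R(y))
The prefix is ∃w ∀x ∃p ∀y: 2 universal, 2 existential.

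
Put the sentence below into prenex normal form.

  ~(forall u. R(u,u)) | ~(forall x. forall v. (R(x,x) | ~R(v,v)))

exists u. exists x. exists v. (~R(u,u) | ~R(x,x) & R(v,v))

Move each ¬ inward, flipping quantifiers it crosses:
  (exists u. ~R(u,u)) | (exists x. exists v. (~R(x,x) & R(v,v)))
All bound variables are already distinct, so no renaming is needed.
Pull the quantifiers to the front (each side's bound variable is not free in the other side):
  exists u. exists x. exists v. (~R(u,u) | ~R(x,x) & R(v,v))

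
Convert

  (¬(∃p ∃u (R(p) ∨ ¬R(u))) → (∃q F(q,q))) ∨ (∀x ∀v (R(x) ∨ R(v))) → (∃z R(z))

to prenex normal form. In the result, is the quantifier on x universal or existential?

Eliminate → and ↔ using ¬ and ∨.
  ¬(¬¬(∃p ∃u (R(p) ∨ ¬R(u))) ∨ (∃q F(q,q)) ∨ (∀x ∀v (R(x) ∨ R(v)))) ∨ (∃z R(z))
Move each ¬ inward, flipping quantifiers it crosses:
  (∀p ∀u (¬R(p) ∧ R(u))) ∧ (∀q ¬F(q,q)) ∧ (∃x ∃v (¬R(x) ∧ ¬R(v))) ∨ (∃z R(z))
All bound variables are already distinct, so no renaming is needed.
Extract every quantifier outward, since the variables are now distinct and don't occur free across branches:
  ∀p ∀u ∀q ∃x ∃v ∃z (¬R(p) ∧ R(u) ∧ ¬F(q,q) ∧ ¬R(x) ∧ ¬R(v) ∨ R(z))
The quantifier ∀x sits under an odd number of negations (counting the antecedent side of each →), so it flips to ∃x.

existential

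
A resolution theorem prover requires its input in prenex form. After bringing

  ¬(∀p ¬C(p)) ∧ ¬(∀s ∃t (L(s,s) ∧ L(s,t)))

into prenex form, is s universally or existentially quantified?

existential

Move each ¬ inward, flipping quantifiers it crosses:
  (∃p C(p)) ∧ (∃s ∀t (¬L(s,s) ∨ ¬L(s,t)))
All bound variables are already distinct, so no renaming is needed.
Extract every quantifier outward, since the variables are now distinct and don't occur free across branches:
  ∃p ∃s ∀t (C(p) ∧ (¬L(s,s) ∨ ¬L(s,t)))
The quantifier ∀s sits under an odd number of negations, so it flips to ∃s.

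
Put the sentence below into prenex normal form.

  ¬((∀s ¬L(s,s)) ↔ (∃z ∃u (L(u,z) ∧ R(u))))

Eliminate → and ↔ using ¬ and ∨; A ↔ B as (¬A ∨ B) ∧ (¬B ∨ A).
  ¬((¬(∀s ¬L(s,s)) ∨ (∃z ∃u (L(u,z) ∧ R(u)))) ∧ (¬(∃z ∃u (L(u,z) ∧ R(u))) ∨ (∀s ¬L(s,s))))
Push ¬ through the quantifiers and connectives to reach negation normal form:
  (∀s ¬L(s,s)) ∧ (∀z ∀u (¬L(u,z) ∨ ¬R(u))) ∨ (∃z ∃u (L(u,z) ∧ R(u))) ∧ (∃s L(s,s))
Standardize variables apart so no two quantifiers bind the same name: z↦y, u↦c, s↦v.
  (∀s ¬L(s,s)) ∧ (∀z ∀u (¬L(u,z) ∨ ¬R(u))) ∨ (∃y ∃c (L(c,y) ∧ R(c))) ∧ (∃v L(v,v))
Finally move all quantifiers to the prefix:
  ∀s ∀z ∀u ∃y ∃c ∃v (¬L(s,s) ∧ (¬L(u,z) ∨ ¬R(u)) ∨ L(c,y) ∧ R(c) ∧ L(v,v))

∀s ∀z ∀u ∃y ∃c ∃v (¬L(s,s) ∧ (¬L(u,z) ∨ ¬R(u)) ∨ L(c,y) ∧ R(c) ∧ L(v,v))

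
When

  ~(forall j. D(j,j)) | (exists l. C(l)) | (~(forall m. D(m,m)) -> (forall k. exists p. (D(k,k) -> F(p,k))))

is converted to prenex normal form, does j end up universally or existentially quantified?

existential

Rewrite implications/biconditionals: A → B as ¬A ∨ B.
  ~(forall j. D(j,j)) | (exists l. C(l)) | ~~(forall m. D(m,m)) | (forall k. exists p. (~D(k,k) | F(p,k)))
Drive negations inward (¬∀x A ≡ ∃x ¬A, ¬∃x A ≡ ∀x ¬A, De Morgan for ∧/∨):
  (exists j. ~D(j,j)) | (exists l. C(l)) | (forall m. D(m,m)) | (forall k. exists p. (~D(k,k) | F(p,k)))
All bound variables are already distinct, so no renaming is needed.
Extract every quantifier outward, since the variables are now distinct and don't occur free across branches:
  exists j. exists l. forall m. forall k. exists p. (~D(j,j) | C(l) | D(m,m) | ~D(k,k) | F(p,k))
The quantifier forall j sits under an odd number of negations (counting the antecedent side of each →), so it flips to exists j.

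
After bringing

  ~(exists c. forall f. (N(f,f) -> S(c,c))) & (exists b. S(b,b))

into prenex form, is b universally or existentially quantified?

First replace A → B with ¬A ∨ B.
  ~(exists c. forall f. (~N(f,f) | S(c,c))) & (exists b. S(b,b))
Move each ¬ inward, flipping quantifiers it crosses:
  (forall c. exists f. (N(f,f) & ~S(c,c))) & (exists b. S(b,b))
Finally move all quantifiers to the prefix:
  forall c. exists f. exists b. (N(f,f) & ~S(c,c) & S(b,b))
The quantifier exists b sits under an even number of negations (counting the antecedent side of each →), so it remains existential.

existential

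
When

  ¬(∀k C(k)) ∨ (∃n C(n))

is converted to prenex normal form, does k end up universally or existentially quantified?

Move each ¬ inward, flipping quantifiers it crosses:
  (∃k ¬C(k)) ∨ (∃n C(n))
Extract every quantifier outward, since the variables are now distinct and don't occur free across branches:
  ∃k ∃n (¬C(k) ∨ C(n))
The quantifier ∀k sits under an odd number of negations, so it flips to ∃k.

existential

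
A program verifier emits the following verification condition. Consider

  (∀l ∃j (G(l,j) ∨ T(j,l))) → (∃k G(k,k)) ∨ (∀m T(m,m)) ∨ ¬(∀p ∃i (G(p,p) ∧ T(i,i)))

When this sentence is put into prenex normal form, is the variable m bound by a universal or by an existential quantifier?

universal

Eliminate → and ↔ using ¬ and ∨.
  ¬(∀l ∃j (G(l,j) ∨ T(j,l))) ∨ (∃k G(k,k)) ∨ (∀m T(m,m)) ∨ ¬(∀p ∃i (G(p,p) ∧ T(i,i)))
Move each ¬ inward, flipping quantifiers it crosses:
  (∃l ∀j (¬G(l,j) ∧ ¬T(j,l))) ∨ (∃k G(k,k)) ∨ (∀m T(m,m)) ∨ (∃p ∀i (¬G(p,p) ∨ ¬T(i,i)))
All bound variables are already distinct, so no renaming is needed.
Extract every quantifier outward, since the variables are now distinct and don't occur free across branches:
  ∃l ∀j ∃k ∀m ∃p ∀i (¬G(l,j) ∧ ¬T(j,l) ∨ G(k,k) ∨ T(m,m) ∨ ¬G(p,p) ∨ ¬T(i,i))
The quantifier ∀m sits under an even number of negations (counting the antecedent side of each →), so it remains universal.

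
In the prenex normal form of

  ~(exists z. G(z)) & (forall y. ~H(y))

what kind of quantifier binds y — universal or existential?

Push ¬ through the quantifiers and connectives to reach negation normal form:
  (forall z. ~G(z)) & (forall y. ~H(y))
All bound variables are already distinct, so no renaming is needed.
Extract every quantifier outward, since the variables are now distinct and don't occur free across branches:
  forall z. forall y. (~G(z) & ~H(y))
The quantifier forall y sits under an even number of negations, so it remains universal.

universal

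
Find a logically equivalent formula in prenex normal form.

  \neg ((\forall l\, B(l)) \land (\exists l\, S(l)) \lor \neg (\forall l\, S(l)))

Drive negations inward (¬∀x A ≡ ∃x ¬A, ¬∃x A ≡ ∀x ¬A, De Morgan for ∧/∨):
  ((\exists l\, \neg B(l)) \lor (\forall l\, \neg S(l))) \land (\forall l\, S(l))
Rename bound variables to avoid capture: l↦v1, l↦r.
  ((\exists l\, \neg B(l)) \lor (\forall v1\, \neg S(v1))) \land (\forall r\, S(r))
Extract every quantifier outward, since the variables are now distinct and don't occur free across branches:
  \exists l\, \forall v1\, \forall r\, ((\neg B(l) \lor \neg S(v1)) \land S(r))

\exists l\, \forall v1\, \forall r\, ((\neg B(l) \lor \neg S(v1)) \land S(r))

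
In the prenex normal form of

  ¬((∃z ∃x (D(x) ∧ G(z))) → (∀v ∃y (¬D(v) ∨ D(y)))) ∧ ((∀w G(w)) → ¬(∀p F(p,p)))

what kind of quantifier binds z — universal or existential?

existential

First replace A → B with ¬A ∨ B.
  ¬(¬(∃z ∃x (D(x) ∧ G(z))) ∨ (∀v ∃y (¬D(v) ∨ D(y)))) ∧ (¬(∀w G(w)) ∨ ¬(∀p F(p,p)))
Move each ¬ inward, flipping quantifiers it crosses:
  (∃z ∃x (D(x) ∧ G(z))) ∧ (∃v ∀y (D(v) ∧ ¬D(y))) ∧ ((∃w ¬G(w)) ∨ (∃p ¬F(p,p)))
All bound variables are already distinct, so no renaming is needed.
Pull the quantifiers to the front (each side's bound variable is not free in the other side):
  ∃z ∃x ∃v ∀y ∃w ∃p (D(x) ∧ G(z) ∧ D(v) ∧ ¬D(y) ∧ (¬G(w) ∨ ¬F(p,p)))
The quantifier ∃z sits under an even number of negations (counting the antecedent side of each →), so it remains existential.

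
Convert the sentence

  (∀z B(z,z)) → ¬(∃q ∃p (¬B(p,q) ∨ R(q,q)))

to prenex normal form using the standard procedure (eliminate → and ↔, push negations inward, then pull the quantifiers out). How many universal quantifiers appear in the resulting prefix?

Rewrite implications/biconditionals: A → B as ¬A ∨ B.
  ¬(∀z B(z,z)) ∨ ¬(∃q ∃p (¬B(p,q) ∨ R(q,q)))
Push ¬ through the quantifiers and connectives to reach negation normal form:
  (∃z ¬B(z,z)) ∨ (∀q ∀p (B(p,q) ∧ ¬R(q,q)))
All bound variables are already distinct, so no renaming is needed.
Finally move all quantifiers to the prefix:
  ∃z ∀q ∀p (¬B(z,z) ∨ B(p,q) ∧ ¬R(q,q))
The prefix is ∃z ∀q ∀p: 2 universal, 1 existential.

2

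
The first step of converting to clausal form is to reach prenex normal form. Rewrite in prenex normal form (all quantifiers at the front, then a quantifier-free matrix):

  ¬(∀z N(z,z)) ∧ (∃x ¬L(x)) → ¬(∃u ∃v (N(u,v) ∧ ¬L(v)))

∀z ∀x ∀u ∀v (N(z,z) ∨ L(x) ∨ ¬N(u,v) ∨ L(v))

Eliminate → and ↔ using ¬ and ∨.
  ¬(¬(∀z N(z,z)) ∧ (∃x ¬L(x))) ∨ ¬(∃u ∃v (N(u,v) ∧ ¬L(v)))
Drive negations inward (¬∀x A ≡ ∃x ¬A, ¬∃x A ≡ ∀x ¬A, De Morgan for ∧/∨):
  (∀z N(z,z)) ∨ (∀x L(x)) ∨ (∀u ∀v (¬N(u,v) ∨ L(v)))
All bound variables are already distinct, so no renaming is needed.
Pull the quantifiers to the front (each side's bound variable is not free in the other side):
  ∀z ∀x ∀u ∀v (N(z,z) ∨ L(x) ∨ ¬N(u,v) ∨ L(v))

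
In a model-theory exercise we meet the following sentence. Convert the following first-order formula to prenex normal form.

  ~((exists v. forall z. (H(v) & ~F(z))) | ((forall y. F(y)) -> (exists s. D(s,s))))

forall v. exists z. forall y. forall s. ((~H(v) | F(z)) & F(y) & ~D(s,s))

Eliminate → and ↔ using ¬ and ∨.
  ~((exists v. forall z. (H(v) & ~F(z))) | ~(forall y. F(y)) | (exists s. D(s,s)))
Drive negations inward (¬∀x A ≡ ∃x ¬A, ¬∃x A ≡ ∀x ¬A, De Morgan for ∧/∨):
  (forall v. exists z. (~H(v) | F(z))) & (forall y. F(y)) & (forall s. ~D(s,s))
All bound variables are already distinct, so no renaming is needed.
Finally move all quantifiers to the prefix:
  forall v. exists z. forall y. forall s. ((~H(v) | F(z)) & F(y) & ~D(s,s))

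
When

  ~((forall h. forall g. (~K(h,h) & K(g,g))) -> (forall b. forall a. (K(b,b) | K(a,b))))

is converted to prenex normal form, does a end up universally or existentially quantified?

existential

First replace A → B with ¬A ∨ B.
  ~(~(forall h. forall g. (~K(h,h) & K(g,g))) | (forall b. forall a. (K(b,b) | K(a,b))))
Drive negations inward (¬∀x A ≡ ∃x ¬A, ¬∃x A ≡ ∀x ¬A, De Morgan for ∧/∨):
  (forall h. forall g. (~K(h,h) & K(g,g))) & (exists b. exists a. (~K(b,b) & ~K(a,b)))
All bound variables are already distinct, so no renaming is needed.
Pull the quantifiers to the front (each side's bound variable is not free in the other side):
  forall h. forall g. exists b. exists a. (~K(h,h) & K(g,g) & ~K(b,b) & ~K(a,b))
The quantifier forall a sits under an odd number of negations (counting the antecedent side of each →), so it flips to exists a.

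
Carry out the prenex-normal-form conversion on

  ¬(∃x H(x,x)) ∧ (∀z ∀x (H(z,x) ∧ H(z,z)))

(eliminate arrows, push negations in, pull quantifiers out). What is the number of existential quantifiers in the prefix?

0

Move each ¬ inward, flipping quantifiers it crosses:
  (∀x ¬H(x,x)) ∧ (∀z ∀x (H(z,x) ∧ H(z,z)))
Standardize variables apart so no two quantifiers bind the same name: x↦u.
  (∀x ¬H(x,x)) ∧ (∀z ∀u (H(z,u) ∧ H(z,z)))
Extract every quantifier outward, since the variables are now distinct and don't occur free across branches:
  ∀x ∀z ∀u (¬H(x,x) ∧ H(z,u) ∧ H(z,z))
The prefix is ∀x ∀z ∀u: 3 universal, 0 existential.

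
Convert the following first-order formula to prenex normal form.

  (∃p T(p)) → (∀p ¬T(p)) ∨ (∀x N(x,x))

Eliminate → and ↔ using ¬ and ∨.
  ¬(∃p T(p)) ∨ (∀p ¬T(p)) ∨ (∀x N(x,x))
Push ¬ through the quantifiers and connectives to reach negation normal form:
  (∀p ¬T(p)) ∨ (∀p ¬T(p)) ∨ (∀x N(x,x))
Give each quantifier a distinct variable: p↦a.
  (∀p ¬T(p)) ∨ (∀a ¬T(a)) ∨ (∀x N(x,x))
Extract every quantifier outward, since the variables are now distinct and don't occur free across branches:
  ∀p ∀a ∀x (¬T(p) ∨ ¬T(a) ∨ N(x,x))

∀p ∀a ∀x (¬T(p) ∨ ¬T(a) ∨ N(x,x))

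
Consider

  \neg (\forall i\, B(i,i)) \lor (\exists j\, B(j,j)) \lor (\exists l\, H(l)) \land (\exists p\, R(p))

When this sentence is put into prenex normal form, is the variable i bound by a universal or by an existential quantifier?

Move each ¬ inward, flipping quantifiers it crosses:
  (\exists i\, \neg B(i,i)) \lor (\exists j\, B(j,j)) \lor (\exists l\, H(l)) \land (\exists p\, R(p))
All bound variables are already distinct, so no renaming is needed.
Pull the quantifiers to the front (each side's bound variable is not free in the other side):
  \exists i\, \exists j\, \exists l\, \exists p\, (\neg B(i,i) \lor B(j,j) \lor H(l) \land R(p))
The quantifier \forall i sits under an odd number of negations, so it flips to \exists i.

existential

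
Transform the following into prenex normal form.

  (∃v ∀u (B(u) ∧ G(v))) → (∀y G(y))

∀v ∃u ∀y (¬B(u) ∨ ¬G(v) ∨ G(y))

Rewrite implications/biconditionals: A → B as ¬A ∨ B.
  ¬(∃v ∀u (B(u) ∧ G(v))) ∨ (∀y G(y))
Push ¬ through the quantifiers and connectives to reach negation normal form:
  (∀v ∃u (¬B(u) ∨ ¬G(v))) ∨ (∀y G(y))
All bound variables are already distinct, so no renaming is needed.
Finally move all quantifiers to the prefix:
  ∀v ∃u ∀y (¬B(u) ∨ ¬G(v) ∨ G(y))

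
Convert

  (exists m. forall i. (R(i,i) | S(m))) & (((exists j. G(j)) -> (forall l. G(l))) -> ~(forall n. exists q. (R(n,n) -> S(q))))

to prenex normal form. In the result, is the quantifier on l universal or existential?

existential

Eliminate → and ↔ using ¬ and ∨.
  (exists m. forall i. (R(i,i) | S(m))) & (~(~(exists j. G(j)) | (forall l. G(l))) | ~(forall n. exists q. (~R(n,n) | S(q))))
Move each ¬ inward, flipping quantifiers it crosses:
  (exists m. forall i. (R(i,i) | S(m))) & ((exists j. G(j)) & (exists l. ~G(l)) | (exists n. forall q. (R(n,n) & ~S(q))))
Extract every quantifier outward, since the variables are now distinct and don't occur free across branches:
  exists m. forall i. exists j. exists l. exists n. forall q. ((R(i,i) | S(m)) & (G(j) & ~G(l) | R(n,n) & ~S(q)))
The quantifier forall l sits under an odd number of negations (counting the antecedent side of each →), so it flips to exists l.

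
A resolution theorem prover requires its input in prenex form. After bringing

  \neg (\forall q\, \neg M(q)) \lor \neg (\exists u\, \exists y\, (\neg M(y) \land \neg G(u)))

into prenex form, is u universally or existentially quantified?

universal

Push ¬ through the quantifiers and connectives to reach negation normal form:
  (\exists q\, M(q)) \lor (\forall u\, \forall y\, (M(y) \lor G(u)))
All bound variables are already distinct, so no renaming is needed.
Finally move all quantifiers to the prefix:
  \exists q\, \forall u\, \forall y\, (M(q) \lor M(y) \lor G(u))
The quantifier \exists u sits under an odd number of negations, so it flips to \forall u.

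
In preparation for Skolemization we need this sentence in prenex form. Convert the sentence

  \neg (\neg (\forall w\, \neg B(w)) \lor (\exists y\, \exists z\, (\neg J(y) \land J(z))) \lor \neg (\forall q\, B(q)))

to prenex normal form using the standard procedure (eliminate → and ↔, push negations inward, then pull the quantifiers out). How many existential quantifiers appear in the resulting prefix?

0

Move each ¬ inward, flipping quantifiers it crosses:
  (\forall w\, \neg B(w)) \land (\forall y\, \forall z\, (J(y) \lor \neg J(z))) \land (\forall q\, B(q))
All bound variables are already distinct, so no renaming is needed.
Pull the quantifiers to the front (each side's bound variable is not free in the other side):
  \forall w\, \forall y\, \forall z\, \forall q\, (\neg B(w) \land (J(y) \lor \neg J(z)) \land B(q))
The prefix is \forall w \forall y \forall z \forall q: 4 universal, 0 existential.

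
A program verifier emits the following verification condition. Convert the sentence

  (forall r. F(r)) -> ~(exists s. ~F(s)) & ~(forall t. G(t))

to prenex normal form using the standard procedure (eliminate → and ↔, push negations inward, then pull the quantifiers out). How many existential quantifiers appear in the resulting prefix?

Rewrite implications/biconditionals: A → B as ¬A ∨ B.
  ~(forall r. F(r)) | ~(exists s. ~F(s)) & ~(forall t. G(t))
Drive negations inward (¬∀x A ≡ ∃x ¬A, ¬∃x A ≡ ∀x ¬A, De Morgan for ∧/∨):
  (exists r. ~F(r)) | (forall s. F(s)) & (exists t. ~G(t))
All bound variables are already distinct, so no renaming is needed.
Pull the quantifiers to the front (each side's bound variable is not free in the other side):
  exists r. forall s. exists t. (~F(r) | F(s) & ~G(t))
The prefix is exists r forall s exists t: 1 universal, 2 existential.

2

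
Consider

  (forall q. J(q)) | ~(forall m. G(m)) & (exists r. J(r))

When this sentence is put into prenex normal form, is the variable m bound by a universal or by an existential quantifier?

existential

Move each ¬ inward, flipping quantifiers it crosses:
  (forall q. J(q)) | (exists m. ~G(m)) & (exists r. J(r))
All bound variables are already distinct, so no renaming is needed.
Pull the quantifiers to the front (each side's bound variable is not free in the other side):
  forall q. exists m. exists r. (J(q) | ~G(m) & J(r))
The quantifier forall m sits under an odd number of negations, so it flips to exists m.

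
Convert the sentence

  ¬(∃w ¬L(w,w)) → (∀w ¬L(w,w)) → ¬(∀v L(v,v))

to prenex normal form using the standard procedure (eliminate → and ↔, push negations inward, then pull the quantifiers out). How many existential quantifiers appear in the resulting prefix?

First replace A → B with ¬A ∨ B.
  ¬¬(∃w ¬L(w,w)) ∨ ¬(∀w ¬L(w,w)) ∨ ¬(∀v L(v,v))
Push ¬ through the quantifiers and connectives to reach negation normal form:
  (∃w ¬L(w,w)) ∨ (∃w L(w,w)) ∨ (∃v ¬L(v,v))
Give each quantifier a distinct variable: w↦s.
  (∃w ¬L(w,w)) ∨ (∃s L(s,s)) ∨ (∃v ¬L(v,v))
Extract every quantifier outward, since the variables are now distinct and don't occur free across branches:
  ∃w ∃s ∃v (¬L(w,w) ∨ L(s,s) ∨ ¬L(v,v))
The prefix is ∃w ∃s ∃v: 0 universal, 3 existential.

3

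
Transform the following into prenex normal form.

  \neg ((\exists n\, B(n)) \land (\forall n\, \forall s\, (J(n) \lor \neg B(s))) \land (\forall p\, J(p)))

\forall n\, \exists x1\, \exists s\, \exists p\, (\neg B(n) \lor \neg J(x1) \land B(s) \lor \neg J(p))

Drive negations inward (¬∀x A ≡ ∃x ¬A, ¬∃x A ≡ ∀x ¬A, De Morgan for ∧/∨):
  (\forall n\, \neg B(n)) \lor (\exists n\, \exists s\, (\neg J(n) \land B(s))) \lor (\exists p\, \neg J(p))
Give each quantifier a distinct variable: n↦x1.
  (\forall n\, \neg B(n)) \lor (\exists x1\, \exists s\, (\neg J(x1) \land B(s))) \lor (\exists p\, \neg J(p))
Pull the quantifiers to the front (each side's bound variable is not free in the other side):
  \forall n\, \exists x1\, \exists s\, \exists p\, (\neg B(n) \lor \neg J(x1) \land B(s) \lor \neg J(p))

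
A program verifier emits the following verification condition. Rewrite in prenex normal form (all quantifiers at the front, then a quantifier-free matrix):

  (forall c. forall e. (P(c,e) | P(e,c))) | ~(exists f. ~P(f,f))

Move each ¬ inward, flipping quantifiers it crosses:
  (forall c. forall e. (P(c,e) | P(e,c))) | (forall f. P(f,f))
All bound variables are already distinct, so no renaming is needed.
Finally move all quantifiers to the prefix:
  forall c. forall e. forall f. (P(c,e) | P(e,c) | P(f,f))

forall c. forall e. forall f. (P(c,e) | P(e,c) | P(f,f))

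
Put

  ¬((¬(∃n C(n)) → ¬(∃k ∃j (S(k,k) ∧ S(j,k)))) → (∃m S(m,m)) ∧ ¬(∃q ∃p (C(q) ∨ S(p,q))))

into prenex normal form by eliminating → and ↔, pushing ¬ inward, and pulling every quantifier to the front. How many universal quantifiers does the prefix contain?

3

Rewrite implications/biconditionals: A → B as ¬A ∨ B.
  ¬(¬(¬¬(∃n C(n)) ∨ ¬(∃k ∃j (S(k,k) ∧ S(j,k)))) ∨ (∃m S(m,m)) ∧ ¬(∃q ∃p (C(q) ∨ S(p,q))))
Push ¬ through the quantifiers and connectives to reach negation normal form:
  ((∃n C(n)) ∨ (∀k ∀j (¬S(k,k) ∨ ¬S(j,k)))) ∧ ((∀m ¬S(m,m)) ∨ (∃q ∃p (C(q) ∨ S(p,q))))
Finally move all quantifiers to the prefix:
  ∃n ∀k ∀j ∀m ∃q ∃p ((C(n) ∨ ¬S(k,k) ∨ ¬S(j,k)) ∧ (¬S(m,m) ∨ C(q) ∨ S(p,q)))
The prefix is ∃n ∀k ∀j ∀m ∃q ∃p: 3 universal, 3 existential.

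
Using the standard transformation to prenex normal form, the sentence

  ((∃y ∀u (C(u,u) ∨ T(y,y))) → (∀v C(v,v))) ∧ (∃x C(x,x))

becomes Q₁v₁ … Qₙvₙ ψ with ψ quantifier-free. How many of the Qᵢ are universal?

Eliminate → and ↔ using ¬ and ∨.
  (¬(∃y ∀u (C(u,u) ∨ T(y,y))) ∨ (∀v C(v,v))) ∧ (∃x C(x,x))
Drive negations inward (¬∀x A ≡ ∃x ¬A, ¬∃x A ≡ ∀x ¬A, De Morgan for ∧/∨):
  ((∀y ∃u (¬C(u,u) ∧ ¬T(y,y))) ∨ (∀v C(v,v))) ∧ (∃x C(x,x))
All bound variables are already distinct, so no renaming is needed.
Extract every quantifier outward, since the variables are now distinct and don't occur free across branches:
  ∀y ∃u ∀v ∃x ((¬C(u,u) ∧ ¬T(y,y) ∨ C(v,v)) ∧ C(x,x))
The prefix is ∀y ∃u ∀v ∃x: 2 universal, 2 existential.

2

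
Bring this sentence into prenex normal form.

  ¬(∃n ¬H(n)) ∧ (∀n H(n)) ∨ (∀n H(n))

Drive negations inward (¬∀x A ≡ ∃x ¬A, ¬∃x A ≡ ∀x ¬A, De Morgan for ∧/∨):
  (∀n H(n)) ∧ (∀n H(n)) ∨ (∀n H(n))
Standardize variables apart so no two quantifiers bind the same name: n↦v, n↦z.
  (∀n H(n)) ∧ (∀v H(v)) ∨ (∀z H(z))
Pull the quantifiers to the front (each side's bound variable is not free in the other side):
  ∀n ∀v ∀z (H(n) ∧ H(v) ∨ H(z))

∀n ∀v ∀z (H(n) ∧ H(v) ∨ H(z))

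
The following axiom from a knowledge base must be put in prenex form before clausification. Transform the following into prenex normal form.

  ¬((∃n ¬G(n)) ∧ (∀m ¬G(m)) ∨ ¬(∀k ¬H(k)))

∀n ∃m ∀k ((G(n) ∨ G(m)) ∧ ¬H(k))

Push ¬ through the quantifiers and connectives to reach negation normal form:
  ((∀n G(n)) ∨ (∃m G(m))) ∧ (∀k ¬H(k))
All bound variables are already distinct, so no renaming is needed.
Finally move all quantifiers to the prefix:
  ∀n ∃m ∀k ((G(n) ∨ G(m)) ∧ ¬H(k))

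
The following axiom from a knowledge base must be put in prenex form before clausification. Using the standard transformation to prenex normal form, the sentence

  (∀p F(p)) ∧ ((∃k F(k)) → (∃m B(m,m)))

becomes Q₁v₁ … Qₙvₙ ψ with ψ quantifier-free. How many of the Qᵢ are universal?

First replace A → B with ¬A ∨ B.
  (∀p F(p)) ∧ (¬(∃k F(k)) ∨ (∃m B(m,m)))
Drive negations inward (¬∀x A ≡ ∃x ¬A, ¬∃x A ≡ ∀x ¬A, De Morgan for ∧/∨):
  (∀p F(p)) ∧ ((∀k ¬F(k)) ∨ (∃m B(m,m)))
Pull the quantifiers to the front (each side's bound variable is not free in the other side):
  ∀p ∀k ∃m (F(p) ∧ (¬F(k) ∨ B(m,m)))
The prefix is ∀p ∀k ∃m: 2 universal, 1 existential.

2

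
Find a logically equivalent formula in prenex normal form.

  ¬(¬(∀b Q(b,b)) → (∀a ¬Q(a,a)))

∃b ∃a (¬Q(b,b) ∧ Q(a,a))

Eliminate → and ↔ using ¬ and ∨.
  ¬(¬¬(∀b Q(b,b)) ∨ (∀a ¬Q(a,a)))
Move each ¬ inward, flipping quantifiers it crosses:
  (∃b ¬Q(b,b)) ∧ (∃a Q(a,a))
Finally move all quantifiers to the prefix:
  ∃b ∃a (¬Q(b,b) ∧ Q(a,a))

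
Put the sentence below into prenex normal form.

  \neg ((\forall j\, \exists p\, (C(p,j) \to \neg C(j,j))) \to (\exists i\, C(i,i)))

Rewrite implications/biconditionals: A → B as ¬A ∨ B.
  \neg (\neg (\forall j\, \exists p\, (\neg C(p,j) \lor \neg C(j,j))) \lor (\exists i\, C(i,i)))
Drive negations inward (¬∀x A ≡ ∃x ¬A, ¬∃x A ≡ ∀x ¬A, De Morgan for ∧/∨):
  (\forall j\, \exists p\, (\neg C(p,j) \lor \neg C(j,j))) \land (\forall i\, \neg C(i,i))
Extract every quantifier outward, since the variables are now distinct and don't occur free across branches:
  \forall j\, \exists p\, \forall i\, ((\neg C(p,j) \lor \neg C(j,j)) \land \neg C(i,i))

\forall j\, \exists p\, \forall i\, ((\neg C(p,j) \lor \neg C(j,j)) \land \neg C(i,i))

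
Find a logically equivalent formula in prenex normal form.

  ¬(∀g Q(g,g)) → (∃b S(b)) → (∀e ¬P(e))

∀g ∀b ∀e (Q(g,g) ∨ ¬S(b) ∨ ¬P(e))

Rewrite implications/biconditionals: A → B as ¬A ∨ B.
  ¬¬(∀g Q(g,g)) ∨ ¬(∃b S(b)) ∨ (∀e ¬P(e))
Push ¬ through the quantifiers and connectives to reach negation normal form:
  (∀g Q(g,g)) ∨ (∀b ¬S(b)) ∨ (∀e ¬P(e))
All bound variables are already distinct, so no renaming is needed.
Pull the quantifiers to the front (each side's bound variable is not free in the other side):
  ∀g ∀b ∀e (Q(g,g) ∨ ¬S(b) ∨ ¬P(e))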